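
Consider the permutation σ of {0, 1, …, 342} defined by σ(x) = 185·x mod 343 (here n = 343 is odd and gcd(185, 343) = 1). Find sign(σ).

-1

Trace 160: π^k(160) = [160, 102, 5, 239, 311, 254, 342] for k=0..6.
Decompose π into cycles: lengths [294, 42, 6, 1] (4 cycles, including the fixed point 0).
sign(π) = (−1)^{n − #cycles} = (−1)^{343−4} = (−1)^339 = -1.
(185|343)_J = -1 (Zolotarev's lemma cross-check).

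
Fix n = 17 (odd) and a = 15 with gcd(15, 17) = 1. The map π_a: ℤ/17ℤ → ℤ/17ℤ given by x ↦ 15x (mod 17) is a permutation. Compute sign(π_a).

+1

Orbit of 2 under x↦15x: [2, 13, 8, 1, 15, 4, 9]… (length divides ord_17(15)).
The orbit structure of x ↦ 15x mod 17: 3 orbits of sizes [8, 8, 1].
sign(π) = (−1)^{n − #cycles} = (−1)^{17−3} = (−1)^14 = +1.
Check: (15/17) = +1 by Zolotarev.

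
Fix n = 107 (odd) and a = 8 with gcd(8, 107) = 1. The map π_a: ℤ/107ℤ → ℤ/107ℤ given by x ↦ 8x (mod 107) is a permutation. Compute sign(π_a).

-1

Start at x=30: 30 → 26 → 101 → 59 → 44 → 31 → 34 → … (one orbit).
Decompose π into cycles: lengths [106, 1] (2 cycles, including the fixed point 0).
2 cycles on 107: each ℓ→(−1)^(ℓ−1), product (−1)^105 = -1.
Check: (8/107) = -1 by Zolotarev.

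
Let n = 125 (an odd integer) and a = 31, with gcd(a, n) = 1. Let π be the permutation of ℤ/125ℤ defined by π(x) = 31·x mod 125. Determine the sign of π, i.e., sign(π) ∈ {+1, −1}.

+1

Start at x=21: 21 → 26 → 56 → 111 → 66 → 46 → 51 → … (one orbit).
13 cycles of lengths [25, 25, 25, 25, 5, 5, 5, 5, 1, 1, 1, 1, 1].
Σ(ℓ_i−1) = 125−13 = 112; sign = (−1)^112 = +1.
The Jacobi symbol (31|125) = +1 (Zolotarev) agrees.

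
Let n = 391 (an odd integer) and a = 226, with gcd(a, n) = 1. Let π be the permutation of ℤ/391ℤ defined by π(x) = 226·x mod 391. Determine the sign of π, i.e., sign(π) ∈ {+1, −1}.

Orbit of 182 under x↦226x: [182, 77, 198, 174, 224, 185, 364]… (length divides ord_391(226)).
Cycle type of π: 176×2 + 22 + 16 + 1; total 5 cycles.
5 cycles on 391: each ℓ→(−1)^(ℓ−1), product (−1)^386 = +1.
(226|391)_J = +1 (Zolotarev's lemma cross-check).

+1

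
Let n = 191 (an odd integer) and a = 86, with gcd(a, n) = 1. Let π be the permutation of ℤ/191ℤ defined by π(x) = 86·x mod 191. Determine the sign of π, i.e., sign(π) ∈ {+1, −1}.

+1

Start at x=68: 68 → 118 → 25 → 49 → 12 → 77 → 128 → … (one orbit).
Decompose π into cycles: lengths [95, 95, 1] (3 cycles, including the fixed point 0).
n − c = 191 − 3 = 188; sign = (−1)^188 = +1.
The Jacobi symbol (86|191) = +1 (Zolotarev) agrees.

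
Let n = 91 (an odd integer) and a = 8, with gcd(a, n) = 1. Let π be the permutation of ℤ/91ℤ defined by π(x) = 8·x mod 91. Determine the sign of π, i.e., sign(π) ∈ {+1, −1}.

-1

Trace 57: π^k(57) = [57, 1, 8, 64] for k=0..3.
π_8 has 28 disjoint cycles with lengths [4, 4, 4, 4, 4, 4, 4, 4, 4, 4, 4, 4, 4, 4, 4, 4, 4, 4, 4, 4, 4, 1, 1, 1, 1, 1, 1, 1] on {0,…,90}.
28 cycles on 91: each ℓ→(−1)^(ℓ−1), product (−1)^63 = -1.
Via Zolotarev, sign(π_{8}) = (8|91) = -1.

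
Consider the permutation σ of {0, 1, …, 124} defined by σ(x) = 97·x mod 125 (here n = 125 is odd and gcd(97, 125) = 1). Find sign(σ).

Trace 77: π^k(77) = [77, 94, 118, 71, 12, 39, 33] for k=0..6.
The orbit structure of x ↦ 97x mod 125: 4 orbits of sizes [100, 20, 4, 1].
sign(π) = (−1)^{n − #cycles} = (−1)^{125−4} = (−1)^121 = -1.
Via Zolotarev, sign(π_{97}) = (97|125) = -1.

-1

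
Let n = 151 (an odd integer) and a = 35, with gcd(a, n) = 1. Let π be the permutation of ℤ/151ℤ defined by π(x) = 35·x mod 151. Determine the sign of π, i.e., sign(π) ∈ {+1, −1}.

-1

Trace 109: π^k(109) = [109, 40, 41, 76, 93, 84, 71] for k=0..6.
Cycle type of π: 150 + 1; total 2 cycles.
151 − 2 = 149 transpositions; sign(π) = (−1)^149 = -1.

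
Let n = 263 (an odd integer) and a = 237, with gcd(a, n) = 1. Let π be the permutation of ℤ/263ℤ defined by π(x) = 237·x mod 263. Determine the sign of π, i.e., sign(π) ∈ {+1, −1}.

Orbit of 208 under x↦237x: [208, 115, 166, 155, 178, 106, 137]… (length divides ord_263(237)).
2 cycles of lengths [262, 1].
Σ(ℓ_i−1) = 263−2 = 261; sign = (−1)^261 = -1.

-1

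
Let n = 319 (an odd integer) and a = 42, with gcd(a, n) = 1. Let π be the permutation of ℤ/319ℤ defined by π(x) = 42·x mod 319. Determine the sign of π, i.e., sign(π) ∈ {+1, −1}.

+1

Trace 141: π^k(141) = [141, 180, 223, 115, 45, 295, 268] for k=0..6.
Cycle lengths of π_42 on ℤ/319ℤ: [70, 70, 70, 70, 14, 14, 5, 5, 1]; 9 cycles in total.
n − c = 319 − 9 = 310; sign = (−1)^310 = +1.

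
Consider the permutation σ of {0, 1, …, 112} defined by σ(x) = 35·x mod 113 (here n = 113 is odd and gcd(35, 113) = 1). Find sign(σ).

-1

Trace 71: π^k(71) = [71, 112, 78, 18, 65, 15, 73] for k=0..6.
Cycle type of π: 16×7 + 1; total 8 cycles.
n − c = 113 − 8 = 105; sign = (−1)^105 = -1.
(35|113)_J = -1 (Zolotarev's lemma cross-check).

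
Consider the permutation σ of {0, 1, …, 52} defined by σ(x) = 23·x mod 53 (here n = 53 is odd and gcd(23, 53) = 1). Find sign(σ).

Start at x=30: 30 → 1 → 23 → 52 → 30 (one orbit).
Decompose π into cycles: lengths [4, 4, 4, 4, 4, 4, 4, 4, 4, 4, 4, 4, 4, 1] (14 cycles, including the fixed point 0).
14 cycles on 53: each ℓ→(−1)^(ℓ−1), product (−1)^39 = -1.

-1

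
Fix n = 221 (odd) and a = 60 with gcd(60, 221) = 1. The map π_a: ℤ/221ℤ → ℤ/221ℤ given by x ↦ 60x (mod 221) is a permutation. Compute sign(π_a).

-1

Orbit of 8 under x↦60x: [8, 38, 70, 1, 60, 64, 83]… (length divides ord_221(60)).
Cycle lengths of π_60 on ℤ/221ℤ: [8, 8, 8, 8, 8, 8, 8, 8, 8, 8, 8, 8, 8, 8, 8, 8, 8, 8, 8, 8, 8, 8, 8, 8, 8, 8, 4, 4, 4, 1]; 30 cycles in total.
30 cycles on 221: each ℓ→(−1)^(ℓ−1), product (−1)^191 = -1.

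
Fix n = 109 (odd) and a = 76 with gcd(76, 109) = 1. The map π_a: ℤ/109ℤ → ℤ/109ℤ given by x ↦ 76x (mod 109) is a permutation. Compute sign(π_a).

Start at x=76: 76 → 108 → 33 → 1 → 76 (one orbit).
28 cycles of lengths [4, 4, 4, 4, 4, 4, 4, 4, 4, 4, 4, 4, 4, 4, 4, 4, 4, 4, 4, 4, 4, 4, 4, 4, 4, 4, 4, 1].
109 − 28 = 81 transpositions; sign(π) = (−1)^81 = -1.

-1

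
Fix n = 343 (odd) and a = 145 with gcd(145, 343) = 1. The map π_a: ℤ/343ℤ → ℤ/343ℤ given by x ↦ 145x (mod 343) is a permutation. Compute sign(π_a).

Start at x=177: 177 → 283 → 218 → 54 → 284 → 20 → 156 → … (one orbit).
Decompose π into cycles: lengths [294, 42, 6, 1] (4 cycles, including the fixed point 0).
Σ(ℓ_i−1) = 343−4 = 339; sign = (−1)^339 = -1.
The Jacobi symbol (145|343) = -1 (Zolotarev) agrees.

-1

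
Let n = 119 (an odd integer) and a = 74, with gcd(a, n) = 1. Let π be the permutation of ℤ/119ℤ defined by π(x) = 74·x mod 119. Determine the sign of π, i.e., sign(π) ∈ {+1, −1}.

-1

Trace 106: π^k(106) = [106, 109, 93, 99, 67, 79, 15] for k=0..6.
6 cycles of lengths [48, 48, 16, 3, 3, 1].
With 6 cycles on 119 points, sign = (−1)^{119−6} = -1.
Check: (74/119) = -1 by Zolotarev.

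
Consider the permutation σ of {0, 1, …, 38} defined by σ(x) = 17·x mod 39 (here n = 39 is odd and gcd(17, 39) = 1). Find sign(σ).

Trace 38: π^k(38) = [38, 22, 23, 1, 17, 16] for k=0..5.
Decompose π into cycles: lengths [6, 6, 6, 6, 6, 6, 2, 1] (8 cycles, including the fixed point 0).
sign(π) = (−1)^{n − #cycles} = (−1)^{39−8} = (−1)^31 = -1.

-1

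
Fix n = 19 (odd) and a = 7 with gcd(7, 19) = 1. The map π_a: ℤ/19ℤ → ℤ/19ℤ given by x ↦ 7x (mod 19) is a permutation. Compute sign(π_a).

+1

Start at x=1: 1 → 7 → 11 → 1 (one orbit).
Cycle lengths of π_7 on ℤ/19ℤ: [3, 3, 3, 3, 3, 3, 1]; 7 cycles in total.
n − c = 19 − 7 = 12; sign = (−1)^12 = +1.
Zolotarev: (7|19) = +1, matching the cycle-count sign.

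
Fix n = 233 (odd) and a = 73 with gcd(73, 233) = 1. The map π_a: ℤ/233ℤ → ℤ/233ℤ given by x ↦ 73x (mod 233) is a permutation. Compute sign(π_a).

-1

Trace 201: π^k(201) = [201, 227, 28, 180, 92, 192, 36] for k=0..6.
Cycle lengths of π_73 on ℤ/233ℤ: [232, 1]; 2 cycles in total.
n − c = 233 − 2 = 231; sign = (−1)^231 = -1.
Via Zolotarev, sign(π_{73}) = (73|233) = -1.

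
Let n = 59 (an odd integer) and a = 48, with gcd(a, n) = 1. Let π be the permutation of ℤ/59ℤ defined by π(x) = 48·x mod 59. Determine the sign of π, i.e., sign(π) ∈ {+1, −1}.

+1

Start at x=15: 15 → 12 → 45 → 36 → 17 → 49 → 51 → … (one orbit).
Cycle type of π: 29×2 + 1; total 3 cycles.
3 cycles on 59: each ℓ→(−1)^(ℓ−1), product (−1)^56 = +1.
Zolotarev: (48|59) = +1, matching the cycle-count sign.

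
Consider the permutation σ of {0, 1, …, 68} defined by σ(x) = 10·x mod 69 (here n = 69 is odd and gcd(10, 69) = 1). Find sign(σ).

Orbit of 22 under x↦10x: [22, 13, 61, 58, 28, 4, 40]… (length divides ord_69(10)).
Cycle type of π: 22×3 + 1×3; total 6 cycles.
With 6 cycles on 69 points, sign = (−1)^{69−6} = -1.

-1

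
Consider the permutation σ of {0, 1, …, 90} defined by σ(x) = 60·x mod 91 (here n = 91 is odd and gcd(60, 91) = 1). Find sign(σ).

-1

Trace 18: π^k(18) = [18, 79, 8, 25, 44, 1, 60] for k=0..6.
The orbit structure of x ↦ 60x mod 91: 12 orbits of sizes [12, 12, 12, 12, 12, 12, 4, 4, 4, 3, 3, 1].
Σ(ℓ_i−1) = 91−12 = 79; sign = (−1)^79 = -1.
Via Zolotarev, sign(π_{60}) = (60|91) = -1.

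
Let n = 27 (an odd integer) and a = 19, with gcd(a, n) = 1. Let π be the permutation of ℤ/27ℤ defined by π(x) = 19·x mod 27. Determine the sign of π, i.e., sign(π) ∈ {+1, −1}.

Orbit of 10 under x↦19x: [10, 1, 19]… (length divides ord_27(19)).
15 cycles of lengths [3, 3, 3, 3, 3, 3, 1, 1, 1, 1, 1, 1, 1, 1, 1].
15 cycles on 27: each ℓ→(−1)^(ℓ−1), product (−1)^12 = +1.

+1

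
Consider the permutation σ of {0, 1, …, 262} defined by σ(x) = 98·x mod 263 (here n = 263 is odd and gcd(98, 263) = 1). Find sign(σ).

Orbit of 192 under x↦98x: [192, 143, 75, 249, 206, 200, 138]… (length divides ord_263(98)).
3 cycles of lengths [131, 131, 1].
With 3 cycles on 263 points, sign = (−1)^{263−3} = +1.
Check: (98/263) = +1 by Zolotarev.

+1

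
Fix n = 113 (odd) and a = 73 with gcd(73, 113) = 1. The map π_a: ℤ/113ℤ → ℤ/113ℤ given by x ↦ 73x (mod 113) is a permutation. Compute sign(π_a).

Trace 69: π^k(69) = [69, 65, 112, 40, 95, 42, 15] for k=0..6.
Cycle type of π: 16×7 + 1; total 8 cycles.
n − c = 113 − 8 = 105; sign = (−1)^105 = -1.

-1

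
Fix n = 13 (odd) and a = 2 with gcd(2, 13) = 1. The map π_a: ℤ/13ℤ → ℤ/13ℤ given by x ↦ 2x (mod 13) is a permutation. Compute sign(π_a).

-1

Start at x=4: 4 → 8 → 3 → 6 → 12 → 11 → 9 → … (one orbit).
Decompose π into cycles: lengths [12, 1] (2 cycles, including the fixed point 0).
13 − 2 = 11 transpositions; sign(π) = (−1)^11 = -1.
Zolotarev: (2|13) = -1, matching the cycle-count sign.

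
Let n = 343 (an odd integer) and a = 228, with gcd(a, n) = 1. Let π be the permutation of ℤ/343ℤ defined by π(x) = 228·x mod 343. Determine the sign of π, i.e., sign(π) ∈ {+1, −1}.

+1

Start at x=71: 71 → 67 → 184 → 106 → 158 → 9 → 337 → … (one orbit).
Cycle lengths of π_228 on ℤ/343ℤ: [147, 147, 21, 21, 3, 3, 1]; 7 cycles in total.
n − c = 343 − 7 = 336; sign = (−1)^336 = +1.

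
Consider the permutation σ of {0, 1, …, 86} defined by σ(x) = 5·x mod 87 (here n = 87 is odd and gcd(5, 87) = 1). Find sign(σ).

Start at x=86: 86 → 82 → 62 → 49 → 71 → 7 → 35 → … (one orbit).
The orbit structure of x ↦ 5x mod 87: 8 orbits of sizes [14, 14, 14, 14, 14, 14, 2, 1].
n − c = 87 − 8 = 79; sign = (−1)^79 = -1.
The Jacobi symbol (5|87) = -1 (Zolotarev) agrees.

-1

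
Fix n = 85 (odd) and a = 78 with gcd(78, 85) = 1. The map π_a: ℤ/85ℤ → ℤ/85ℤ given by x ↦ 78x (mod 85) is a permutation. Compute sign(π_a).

+1

Trace 58: π^k(58) = [58, 19, 37, 81, 28, 59, 12] for k=0..6.
The orbit structure of x ↦ 78x mod 85: 7 orbits of sizes [16, 16, 16, 16, 16, 4, 1].
n − c = 85 − 7 = 78; sign = (−1)^78 = +1.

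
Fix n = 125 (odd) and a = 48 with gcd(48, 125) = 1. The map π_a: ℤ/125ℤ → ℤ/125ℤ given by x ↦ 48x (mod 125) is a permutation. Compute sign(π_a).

-1

Start at x=34: 34 → 7 → 86 → 3 → 19 → 37 → 26 → … (one orbit).
π_48 has 4 disjoint cycles with lengths [100, 20, 4, 1] on {0,…,124}.
4 cycles on 125: each ℓ→(−1)^(ℓ−1), product (−1)^121 = -1.
Zolotarev: (48|125) = -1, matching the cycle-count sign.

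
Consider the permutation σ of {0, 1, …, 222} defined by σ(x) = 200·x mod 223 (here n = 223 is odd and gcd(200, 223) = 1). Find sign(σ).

+1

Trace 138: π^k(138) = [138, 171, 81, 144, 33, 133, 63] for k=0..6.
Cycle type of π: 111×2 + 1; total 3 cycles.
sign(π) = (−1)^{n − #cycles} = (−1)^{223−3} = (−1)^220 = +1.
Check: (200/223) = +1 by Zolotarev.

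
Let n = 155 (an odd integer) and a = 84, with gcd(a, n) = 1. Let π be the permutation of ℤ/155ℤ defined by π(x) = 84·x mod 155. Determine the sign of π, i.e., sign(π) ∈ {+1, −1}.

Orbit of 84 under x↦84x: [84, 81, 139, 51, 99, 101, 114]… (length divides ord_155(84)).
Cycle lengths of π_84 on ℤ/155ℤ: [30, 30, 30, 30, 30, 2, 2, 1]; 8 cycles in total.
8 cycles on 155: each ℓ→(−1)^(ℓ−1), product (−1)^147 = -1.

-1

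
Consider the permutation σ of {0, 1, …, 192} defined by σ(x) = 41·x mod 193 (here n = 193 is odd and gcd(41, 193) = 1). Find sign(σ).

Orbit of 35 under x↦41x: [35, 84, 163, 121, 136, 172, 104]… (length divides ord_193(41)).
The orbit structure of x ↦ 41x mod 193: 2 orbits of sizes [192, 1].
With 2 cycles on 193 points, sign = (−1)^{193−2} = -1.

-1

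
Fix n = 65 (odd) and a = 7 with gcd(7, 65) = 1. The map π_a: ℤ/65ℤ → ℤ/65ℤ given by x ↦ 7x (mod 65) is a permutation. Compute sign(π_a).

+1

Start at x=4: 4 → 28 → 1 → 7 → 49 → 18 → 61 → … (one orbit).
π_7 has 7 disjoint cycles with lengths [12, 12, 12, 12, 12, 4, 1] on {0,…,64}.
With 7 cycles on 65 points, sign = (−1)^{65−7} = +1.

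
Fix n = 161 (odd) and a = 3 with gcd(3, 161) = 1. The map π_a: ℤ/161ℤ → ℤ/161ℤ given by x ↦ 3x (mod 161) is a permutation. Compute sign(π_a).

-1

Trace 151: π^k(151) = [151, 131, 71, 52, 156, 146, 116] for k=0..6.
The orbit structure of x ↦ 3x mod 161: 6 orbits of sizes [66, 66, 11, 11, 6, 1].
sign(π) = (−1)^{n − #cycles} = (−1)^{161−6} = (−1)^155 = -1.
The Jacobi symbol (3|161) = -1 (Zolotarev) agrees.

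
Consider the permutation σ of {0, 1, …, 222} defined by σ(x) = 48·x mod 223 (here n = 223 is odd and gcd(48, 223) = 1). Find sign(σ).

-1

Trace 41: π^k(41) = [41, 184, 135, 13, 178, 70, 15] for k=0..6.
2 cycles of lengths [222, 1].
n − c = 223 − 2 = 221; sign = (−1)^221 = -1.
Zolotarev: (48|223) = -1, matching the cycle-count sign.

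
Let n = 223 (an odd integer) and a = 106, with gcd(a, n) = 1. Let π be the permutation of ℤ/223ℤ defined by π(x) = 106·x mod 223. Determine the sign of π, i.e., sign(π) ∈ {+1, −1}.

Start at x=210: 210 → 183 → 220 → 128 → 188 → 81 → 112 → … (one orbit).
The orbit structure of x ↦ 106x mod 223: 3 orbits of sizes [111, 111, 1].
With 3 cycles on 223 points, sign = (−1)^{223−3} = +1.
Via Zolotarev, sign(π_{106}) = (106|223) = +1.

+1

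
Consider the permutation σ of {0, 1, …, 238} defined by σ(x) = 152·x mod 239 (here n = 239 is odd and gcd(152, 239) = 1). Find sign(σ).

-1

Orbit of 211 under x↦152x: [211, 46, 61, 190, 200, 47, 213]… (length divides ord_239(152)).
Decompose π into cycles: lengths [238, 1] (2 cycles, including the fixed point 0).
Σ(ℓ_i−1) = 239−2 = 237; sign = (−1)^237 = -1.
Via Zolotarev, sign(π_{152}) = (152|239) = -1.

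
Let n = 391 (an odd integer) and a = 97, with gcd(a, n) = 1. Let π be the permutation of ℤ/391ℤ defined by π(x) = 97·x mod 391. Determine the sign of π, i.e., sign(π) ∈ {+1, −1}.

+1

Start at x=104: 104 → 313 → 254 → 5 → 94 → 125 → 4 → … (one orbit).
Cycle lengths of π_97 on ℤ/391ℤ: [176, 176, 22, 16, 1]; 5 cycles in total.
sign(π) = (−1)^{n − #cycles} = (−1)^{391−5} = (−1)^386 = +1.
(97|391)_J = +1 (Zolotarev's lemma cross-check).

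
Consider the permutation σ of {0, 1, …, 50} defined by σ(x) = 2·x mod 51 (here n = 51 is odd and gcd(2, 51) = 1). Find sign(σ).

Trace 4: π^k(4) = [4, 8, 16, 32, 13, 26, 1] for k=0..6.
The orbit structure of x ↦ 2x mod 51: 8 orbits of sizes [8, 8, 8, 8, 8, 8, 2, 1].
8 cycles on 51: each ℓ→(−1)^(ℓ−1), product (−1)^43 = -1.
(2|51)_J = -1 (Zolotarev's lemma cross-check).

-1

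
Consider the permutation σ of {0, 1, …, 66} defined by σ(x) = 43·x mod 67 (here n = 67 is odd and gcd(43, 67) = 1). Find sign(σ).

-1

Orbit of 66 under x↦43x: [66, 24, 27, 22, 8, 9, 52]… (length divides ord_67(43)).
Cycle lengths of π_43 on ℤ/67ℤ: [22, 22, 22, 1]; 4 cycles in total.
Σ(ℓ_i−1) = 67−4 = 63; sign = (−1)^63 = -1.
The Jacobi symbol (43|67) = -1 (Zolotarev) agrees.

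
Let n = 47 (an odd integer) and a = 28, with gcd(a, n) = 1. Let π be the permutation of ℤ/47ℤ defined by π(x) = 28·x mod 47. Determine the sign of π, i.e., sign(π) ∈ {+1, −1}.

+1

Orbit of 16 under x↦28x: [16, 25, 42, 1, 28, 32, 3]… (length divides ord_47(28)).
π_28 has 3 disjoint cycles with lengths [23, 23, 1] on {0,…,46}.
3 cycles on 47: each ℓ→(−1)^(ℓ−1), product (−1)^44 = +1.
The Jacobi symbol (28|47) = +1 (Zolotarev) agrees.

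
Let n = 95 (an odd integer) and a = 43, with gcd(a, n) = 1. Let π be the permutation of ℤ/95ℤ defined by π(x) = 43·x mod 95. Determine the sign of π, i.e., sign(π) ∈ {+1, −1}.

-1

Start at x=77: 77 → 81 → 63 → 49 → 17 → 66 → 83 → … (one orbit).
6 cycles of lengths [36, 36, 9, 9, 4, 1].
6 cycles on 95: each ℓ→(−1)^(ℓ−1), product (−1)^89 = -1.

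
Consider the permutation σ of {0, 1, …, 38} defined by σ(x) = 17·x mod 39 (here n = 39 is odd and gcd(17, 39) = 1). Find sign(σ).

-1

Orbit of 17 under x↦17x: [17, 16, 38, 22, 23, 1]… (length divides ord_39(17)).
The orbit structure of x ↦ 17x mod 39: 8 orbits of sizes [6, 6, 6, 6, 6, 6, 2, 1].
39 − 8 = 31 transpositions; sign(π) = (−1)^31 = -1.
Zolotarev: (17|39) = -1, matching the cycle-count sign.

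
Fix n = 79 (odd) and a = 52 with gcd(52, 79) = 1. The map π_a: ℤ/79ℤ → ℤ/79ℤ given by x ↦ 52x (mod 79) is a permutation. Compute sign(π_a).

Orbit of 52 under x↦52x: [52, 18, 67, 8, 21, 65, 62]… (length divides ord_79(52)).
The orbit structure of x ↦ 52x mod 79: 7 orbits of sizes [13, 13, 13, 13, 13, 13, 1].
sign(π) = (−1)^{n − #cycles} = (−1)^{79−7} = (−1)^72 = +1.
The Jacobi symbol (52|79) = +1 (Zolotarev) agrees.

+1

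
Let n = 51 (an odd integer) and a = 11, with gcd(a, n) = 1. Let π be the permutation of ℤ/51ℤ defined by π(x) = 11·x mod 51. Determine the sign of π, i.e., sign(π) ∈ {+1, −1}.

Start at x=29: 29 → 13 → 41 → 43 → 14 → 1 → 11 → … (one orbit).
π_11 has 5 disjoint cycles with lengths [16, 16, 16, 2, 1] on {0,…,50}.
Σ(ℓ_i−1) = 51−5 = 46; sign = (−1)^46 = +1.
Check: (11/51) = +1 by Zolotarev.

+1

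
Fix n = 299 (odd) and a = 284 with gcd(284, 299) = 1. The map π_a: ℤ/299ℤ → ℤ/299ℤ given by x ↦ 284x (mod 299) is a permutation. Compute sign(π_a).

-1

Start at x=279: 279 → 1 → 284 → 225 → 213 → 94 → 85 → … (one orbit).
The orbit structure of x ↦ 284x mod 299: 6 orbits of sizes [132, 132, 12, 11, 11, 1].
sign(π) = (−1)^{n − #cycles} = (−1)^{299−6} = (−1)^293 = -1.
Check: (284/299) = -1 by Zolotarev.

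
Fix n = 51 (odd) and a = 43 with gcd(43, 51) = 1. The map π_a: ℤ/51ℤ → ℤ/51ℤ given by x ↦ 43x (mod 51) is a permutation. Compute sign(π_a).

Start at x=43: 43 → 13 → 49 → 16 → 25 → 4 → 19 → … (one orbit).
9 cycles of lengths [8, 8, 8, 8, 8, 8, 1, 1, 1].
n − c = 51 − 9 = 42; sign = (−1)^42 = +1.
Zolotarev: (43|51) = +1, matching the cycle-count sign.

+1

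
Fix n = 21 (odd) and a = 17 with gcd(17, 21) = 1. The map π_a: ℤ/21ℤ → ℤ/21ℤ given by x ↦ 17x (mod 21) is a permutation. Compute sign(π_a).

Trace 16: π^k(16) = [16, 20, 4, 5, 1, 17] for k=0..5.
Cycle lengths of π_17 on ℤ/21ℤ: [6, 6, 6, 2, 1]; 5 cycles in total.
sign(π) = (−1)^{n − #cycles} = (−1)^{21−5} = (−1)^16 = +1.

+1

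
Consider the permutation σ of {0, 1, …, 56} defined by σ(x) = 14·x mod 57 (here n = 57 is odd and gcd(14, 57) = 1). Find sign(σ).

Start at x=7: 7 → 41 → 4 → 56 → 43 → 32 → 49 → … (one orbit).
Cycle type of π: 18×3 + 2 + 1; total 5 cycles.
Σ(ℓ_i−1) = 57−5 = 52; sign = (−1)^52 = +1.

+1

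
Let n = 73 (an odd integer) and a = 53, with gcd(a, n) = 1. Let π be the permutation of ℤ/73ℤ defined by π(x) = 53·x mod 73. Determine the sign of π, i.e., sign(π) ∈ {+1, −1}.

-1

Orbit of 64 under x↦53x: [64, 34, 50, 22, 71, 40, 3]… (length divides ord_73(53)).
Cycle type of π: 72 + 1; total 2 cycles.
2 cycles on 73: each ℓ→(−1)^(ℓ−1), product (−1)^71 = -1.
Via Zolotarev, sign(π_{53}) = (53|73) = -1.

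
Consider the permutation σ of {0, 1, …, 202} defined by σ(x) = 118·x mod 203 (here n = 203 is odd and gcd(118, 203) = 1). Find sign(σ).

Orbit of 64 under x↦118x: [64, 41, 169, 48, 183, 76, 36]… (length divides ord_203(118)).
11 cycles of lengths [28, 28, 28, 28, 28, 28, 28, 2, 2, 2, 1].
11 cycles on 203: each ℓ→(−1)^(ℓ−1), product (−1)^192 = +1.
Check: (118/203) = +1 by Zolotarev.

+1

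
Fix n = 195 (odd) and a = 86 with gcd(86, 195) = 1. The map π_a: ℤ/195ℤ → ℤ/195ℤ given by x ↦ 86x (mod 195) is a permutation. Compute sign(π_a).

+1

Orbit of 161 under x↦86x: [161, 1, 86, 181]… (length divides ord_195(86)).
π_86 has 55 disjoint cycles with lengths [4, 4, 4, 4, 4, 4, 4, 4, 4, 4, 4, 4, 4, 4, 4, 4, 4, 4, 4, 4, 4, 4, 4, 4, 4, 4, 4, 4, 4, 4, 4, 4, 4, 4, 4, 4, 4, 4, 4, 4, 4, 4, 4, 4, 4, 2, 2, 2, 2, 2, 1, 1, 1, 1, 1] on {0,…,194}.
n − c = 195 − 55 = 140; sign = (−1)^140 = +1.
Check: (86/195) = +1 by Zolotarev.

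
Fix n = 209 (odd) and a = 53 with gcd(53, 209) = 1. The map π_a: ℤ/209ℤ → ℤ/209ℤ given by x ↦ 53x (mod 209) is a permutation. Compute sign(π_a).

Trace 49: π^k(49) = [49, 89, 119, 37, 80, 60, 45] for k=0..6.
6 cycles of lengths [90, 90, 18, 5, 5, 1].
6 cycles on 209: each ℓ→(−1)^(ℓ−1), product (−1)^203 = -1.
Zolotarev: (53|209) = -1, matching the cycle-count sign.

-1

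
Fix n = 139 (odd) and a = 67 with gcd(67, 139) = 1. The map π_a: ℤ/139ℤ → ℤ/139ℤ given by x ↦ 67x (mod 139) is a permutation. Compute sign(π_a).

+1

Start at x=11: 11 → 42 → 34 → 54 → 4 → 129 → 25 → … (one orbit).
The orbit structure of x ↦ 67x mod 139: 3 orbits of sizes [69, 69, 1].
139 − 3 = 136 transpositions; sign(π) = (−1)^136 = +1.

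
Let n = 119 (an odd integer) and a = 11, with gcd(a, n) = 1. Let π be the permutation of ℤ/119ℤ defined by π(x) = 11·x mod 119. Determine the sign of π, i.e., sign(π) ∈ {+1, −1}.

-1

Orbit of 81 under x↦11x: [81, 58, 43, 116, 86, 113, 53]… (length divides ord_119(11)).
Cycle lengths of π_11 on ℤ/119ℤ: [48, 48, 16, 3, 3, 1]; 6 cycles in total.
6 cycles on 119: each ℓ→(−1)^(ℓ−1), product (−1)^113 = -1.
(11|119)_J = -1 (Zolotarev's lemma cross-check).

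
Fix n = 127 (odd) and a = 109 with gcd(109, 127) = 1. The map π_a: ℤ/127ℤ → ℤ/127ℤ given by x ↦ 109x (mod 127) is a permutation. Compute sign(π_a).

-1

Orbit of 29 under x↦109x: [29, 113, 125, 36, 114, 107, 106]… (length divides ord_127(109)).
The orbit structure of x ↦ 109x mod 127: 2 orbits of sizes [126, 1].
With 2 cycles on 127 points, sign = (−1)^{127−2} = -1.
The Jacobi symbol (109|127) = -1 (Zolotarev) agrees.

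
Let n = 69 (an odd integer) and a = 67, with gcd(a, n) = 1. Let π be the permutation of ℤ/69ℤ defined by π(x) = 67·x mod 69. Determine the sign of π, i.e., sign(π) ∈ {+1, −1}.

Start at x=19: 19 → 31 → 7 → 55 → 28 → 13 → 43 → … (one orbit).
6 cycles of lengths [22, 22, 22, 1, 1, 1].
Σ(ℓ_i−1) = 69−6 = 63; sign = (−1)^63 = -1.
(67|69)_J = -1 (Zolotarev's lemma cross-check).

-1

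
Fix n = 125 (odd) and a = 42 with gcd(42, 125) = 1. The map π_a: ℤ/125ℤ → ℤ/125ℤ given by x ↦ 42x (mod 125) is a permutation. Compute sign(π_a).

Orbit of 22 under x↦42x: [22, 49, 58, 61, 62, 104, 118]… (length divides ord_125(42)).
4 cycles of lengths [100, 20, 4, 1].
n − c = 125 − 4 = 121; sign = (−1)^121 = -1.
Via Zolotarev, sign(π_{42}) = (42|125) = -1.

-1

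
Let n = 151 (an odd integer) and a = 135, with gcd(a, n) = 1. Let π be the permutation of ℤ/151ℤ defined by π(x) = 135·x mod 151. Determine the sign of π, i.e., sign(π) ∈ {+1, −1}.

-1

Trace 113: π^k(113) = [113, 4, 87, 118, 75, 8, 23] for k=0..6.
Cycle lengths of π_135 on ℤ/151ℤ: [30, 30, 30, 30, 30, 1]; 6 cycles in total.
sign(π) = (−1)^{n − #cycles} = (−1)^{151−6} = (−1)^145 = -1.
Check: (135/151) = -1 by Zolotarev.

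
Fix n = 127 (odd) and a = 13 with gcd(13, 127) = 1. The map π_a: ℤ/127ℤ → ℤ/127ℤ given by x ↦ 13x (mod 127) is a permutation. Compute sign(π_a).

+1

Start at x=74: 74 → 73 → 60 → 18 → 107 → 121 → 49 → … (one orbit).
The orbit structure of x ↦ 13x mod 127: 3 orbits of sizes [63, 63, 1].
n − c = 127 − 3 = 124; sign = (−1)^124 = +1.
The Jacobi symbol (13|127) = +1 (Zolotarev) agrees.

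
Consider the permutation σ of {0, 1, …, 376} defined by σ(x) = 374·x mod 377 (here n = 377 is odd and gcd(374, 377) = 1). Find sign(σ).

Start at x=42: 42 → 251 → 1 → 374 → 9 → 350 → 81 → … (one orbit).
Decompose π into cycles: lengths [84, 84, 84, 84, 28, 6, 6, 1] (8 cycles, including the fixed point 0).
With 8 cycles on 377 points, sign = (−1)^{377−8} = -1.

-1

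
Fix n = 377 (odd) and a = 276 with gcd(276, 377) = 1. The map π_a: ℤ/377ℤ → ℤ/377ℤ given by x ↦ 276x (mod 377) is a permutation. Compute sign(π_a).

-1

Start at x=250: 250 → 9 → 222 → 198 → 360 → 209 → 3 → … (one orbit).
Decompose π into cycles: lengths [84, 84, 84, 84, 28, 3, 3, 3, 3, 1] (10 cycles, including the fixed point 0).
sign(π) = (−1)^{n − #cycles} = (−1)^{377−10} = (−1)^367 = -1.
Check: (276/377) = -1 by Zolotarev.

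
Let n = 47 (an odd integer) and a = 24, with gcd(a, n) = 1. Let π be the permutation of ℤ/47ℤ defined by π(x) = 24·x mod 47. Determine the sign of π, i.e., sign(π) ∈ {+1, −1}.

Start at x=8: 8 → 4 → 2 → 1 → 24 → 12 → 6 → … (one orbit).
Cycle type of π: 23×2 + 1; total 3 cycles.
Σ(ℓ_i−1) = 47−3 = 44; sign = (−1)^44 = +1.
Zolotarev: (24|47) = +1, matching the cycle-count sign.

+1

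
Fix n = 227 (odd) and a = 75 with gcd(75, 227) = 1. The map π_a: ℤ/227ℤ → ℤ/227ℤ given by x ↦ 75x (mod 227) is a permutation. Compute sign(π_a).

Orbit of 29 under x↦75x: [29, 132, 139, 210, 87, 169, 190]… (length divides ord_227(75)).
Cycle type of π: 113×2 + 1; total 3 cycles.
Σ(ℓ_i−1) = 227−3 = 224; sign = (−1)^224 = +1.
The Jacobi symbol (75|227) = +1 (Zolotarev) agrees.

+1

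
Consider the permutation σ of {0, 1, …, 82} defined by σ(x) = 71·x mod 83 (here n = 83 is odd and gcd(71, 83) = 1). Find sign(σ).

Trace 63: π^k(63) = [63, 74, 25, 32, 31, 43, 65] for k=0..6.
Cycle type of π: 82 + 1; total 2 cycles.
With 2 cycles on 83 points, sign = (−1)^{83−2} = -1.
Via Zolotarev, sign(π_{71}) = (71|83) = -1.

-1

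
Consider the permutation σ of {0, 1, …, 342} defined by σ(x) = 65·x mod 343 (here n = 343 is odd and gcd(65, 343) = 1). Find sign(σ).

+1

Trace 141: π^k(141) = [141, 247, 277, 169, 9, 242, 295] for k=0..6.
The orbit structure of x ↦ 65x mod 343: 7 orbits of sizes [147, 147, 21, 21, 3, 3, 1].
7 cycles on 343: each ℓ→(−1)^(ℓ−1), product (−1)^336 = +1.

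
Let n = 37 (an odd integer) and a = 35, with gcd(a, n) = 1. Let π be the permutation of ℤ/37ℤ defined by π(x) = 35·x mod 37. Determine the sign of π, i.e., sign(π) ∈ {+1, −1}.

Trace 24: π^k(24) = [24, 26, 22, 30, 14, 9, 19] for k=0..6.
π_35 has 2 disjoint cycles with lengths [36, 1] on {0,…,36}.
37 − 2 = 35 transpositions; sign(π) = (−1)^35 = -1.
The Jacobi symbol (35|37) = -1 (Zolotarev) agrees.

-1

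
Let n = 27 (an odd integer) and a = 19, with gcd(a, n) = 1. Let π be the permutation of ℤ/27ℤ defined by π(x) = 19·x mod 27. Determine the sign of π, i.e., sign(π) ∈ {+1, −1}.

+1

Start at x=1: 1 → 19 → 10 → 1 (one orbit).
15 cycles of lengths [3, 3, 3, 3, 3, 3, 1, 1, 1, 1, 1, 1, 1, 1, 1].
sign(π) = (−1)^{n − #cycles} = (−1)^{27−15} = (−1)^12 = +1.
Via Zolotarev, sign(π_{19}) = (19|27) = +1.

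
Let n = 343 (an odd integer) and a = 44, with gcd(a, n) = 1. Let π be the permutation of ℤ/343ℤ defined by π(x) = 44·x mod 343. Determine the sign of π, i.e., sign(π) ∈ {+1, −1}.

Start at x=303: 303 → 298 → 78 → 2 → 88 → 99 → 240 → … (one orbit).
7 cycles of lengths [147, 147, 21, 21, 3, 3, 1].
n − c = 343 − 7 = 336; sign = (−1)^336 = +1.
Zolotarev: (44|343) = +1, matching the cycle-count sign.

+1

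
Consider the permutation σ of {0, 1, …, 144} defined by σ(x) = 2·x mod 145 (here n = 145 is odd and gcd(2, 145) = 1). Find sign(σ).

Orbit of 73 under x↦2x: [73, 1, 2, 4, 8, 16, 32]… (length divides ord_145(2)).
Cycle lengths of π_2 on ℤ/145ℤ: [28, 28, 28, 28, 28, 4, 1]; 7 cycles in total.
Σ(ℓ_i−1) = 145−7 = 138; sign = (−1)^138 = +1.
Zolotarev: (2|145) = +1, matching the cycle-count sign.

+1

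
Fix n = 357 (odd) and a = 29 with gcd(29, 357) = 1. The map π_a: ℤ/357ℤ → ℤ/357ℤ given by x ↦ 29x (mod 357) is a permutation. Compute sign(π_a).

+1

Orbit of 274 under x↦29x: [274, 92, 169, 260, 43, 176, 106]… (length divides ord_357(29)).
Cycle lengths of π_29 on ℤ/357ℤ: [16, 16, 16, 16, 16, 16, 16, 16, 16, 16, 16, 16, 16, 16, 16, 16, 16, 16, 16, 16, 16, 2, 2, 2, 2, 2, 2, 2, 1, 1, 1, 1, 1, 1, 1]; 35 cycles in total.
With 35 cycles on 357 points, sign = (−1)^{357−35} = +1.
Check: (29/357) = +1 by Zolotarev.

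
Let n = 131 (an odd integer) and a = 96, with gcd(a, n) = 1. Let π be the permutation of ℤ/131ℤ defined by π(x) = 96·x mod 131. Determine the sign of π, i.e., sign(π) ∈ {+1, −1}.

Start at x=114: 114 → 71 → 4 → 122 → 53 → 110 → 80 → … (one orbit).
π_96 has 2 disjoint cycles with lengths [130, 1] on {0,…,130}.
Σ(ℓ_i−1) = 131−2 = 129; sign = (−1)^129 = -1.

-1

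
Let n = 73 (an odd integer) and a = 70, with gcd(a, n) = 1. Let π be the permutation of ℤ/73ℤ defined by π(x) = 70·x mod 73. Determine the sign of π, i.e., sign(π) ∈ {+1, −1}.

+1

Trace 46: π^k(46) = [46, 8, 49, 72, 3, 64, 27] for k=0..6.
Cycle type of π: 12×6 + 1; total 7 cycles.
With 7 cycles on 73 points, sign = (−1)^{73−7} = +1.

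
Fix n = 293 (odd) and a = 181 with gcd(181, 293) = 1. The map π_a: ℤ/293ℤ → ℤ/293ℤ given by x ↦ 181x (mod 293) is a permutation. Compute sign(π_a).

-1

Start at x=120: 120 → 38 → 139 → 254 → 266 → 94 → 20 → … (one orbit).
2 cycles of lengths [292, 1].
293 − 2 = 291 transpositions; sign(π) = (−1)^291 = -1.
Via Zolotarev, sign(π_{181}) = (181|293) = -1.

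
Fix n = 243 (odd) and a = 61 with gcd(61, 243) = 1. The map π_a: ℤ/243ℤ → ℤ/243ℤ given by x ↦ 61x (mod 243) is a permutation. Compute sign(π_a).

Orbit of 34 under x↦61x: [34, 130, 154, 160, 40, 10, 124]… (length divides ord_243(61)).
Decompose π into cycles: lengths [81, 81, 27, 27, 9, 9, 3, 3, 1, 1, 1] (11 cycles, including the fixed point 0).
sign(π) = (−1)^{n − #cycles} = (−1)^{243−11} = (−1)^232 = +1.

+1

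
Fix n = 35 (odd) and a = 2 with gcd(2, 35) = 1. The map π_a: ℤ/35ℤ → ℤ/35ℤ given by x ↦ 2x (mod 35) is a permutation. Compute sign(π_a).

Trace 9: π^k(9) = [9, 18, 1, 2, 4, 8, 16] for k=0..6.
Decompose π into cycles: lengths [12, 12, 4, 3, 3, 1] (6 cycles, including the fixed point 0).
6 cycles on 35: each ℓ→(−1)^(ℓ−1), product (−1)^29 = -1.
(2|35)_J = -1 (Zolotarev's lemma cross-check).

-1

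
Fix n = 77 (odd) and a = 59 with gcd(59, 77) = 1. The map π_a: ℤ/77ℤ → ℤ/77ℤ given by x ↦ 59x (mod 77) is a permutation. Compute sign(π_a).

-1

Start at x=25: 25 → 12 → 15 → 38 → 9 → 69 → 67 → … (one orbit).
Cycle type of π: 30×2 + 6 + 5×2 + 1; total 6 cycles.
sign(π) = (−1)^{n − #cycles} = (−1)^{77−6} = (−1)^71 = -1.
Via Zolotarev, sign(π_{59}) = (59|77) = -1.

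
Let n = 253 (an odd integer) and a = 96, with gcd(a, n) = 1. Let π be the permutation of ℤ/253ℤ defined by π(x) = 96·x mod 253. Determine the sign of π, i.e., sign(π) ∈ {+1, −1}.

Trace 133: π^k(133) = [133, 118, 196, 94, 169, 32, 36] for k=0..6.
6 cycles of lengths [110, 110, 11, 11, 10, 1].
6 cycles on 253: each ℓ→(−1)^(ℓ−1), product (−1)^247 = -1.
The Jacobi symbol (96|253) = -1 (Zolotarev) agrees.

-1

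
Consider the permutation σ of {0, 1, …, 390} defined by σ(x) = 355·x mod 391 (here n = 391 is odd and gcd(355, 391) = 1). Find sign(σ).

-1

Trace 270: π^k(270) = [270, 55, 366, 118, 53, 47, 263] for k=0..6.
The orbit structure of x ↦ 355x mod 391: 8 orbits of sizes [88, 88, 88, 88, 22, 8, 8, 1].
8 cycles on 391: each ℓ→(−1)^(ℓ−1), product (−1)^383 = -1.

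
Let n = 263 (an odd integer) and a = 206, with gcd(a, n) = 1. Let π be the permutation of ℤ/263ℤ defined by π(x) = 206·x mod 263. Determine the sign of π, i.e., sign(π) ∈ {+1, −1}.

+1

Start at x=176: 176 → 225 → 62 → 148 → 243 → 88 → 244 → … (one orbit).
Cycle type of π: 131×2 + 1; total 3 cycles.
sign(π) = (−1)^{n − #cycles} = (−1)^{263−3} = (−1)^260 = +1.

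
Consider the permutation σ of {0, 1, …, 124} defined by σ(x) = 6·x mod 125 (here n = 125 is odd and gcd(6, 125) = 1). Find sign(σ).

Start at x=91: 91 → 46 → 26 → 31 → 61 → 116 → 71 → … (one orbit).
Cycle lengths of π_6 on ℤ/125ℤ: [25, 25, 25, 25, 5, 5, 5, 5, 1, 1, 1, 1, 1]; 13 cycles in total.
125 − 13 = 112 transpositions; sign(π) = (−1)^112 = +1.

+1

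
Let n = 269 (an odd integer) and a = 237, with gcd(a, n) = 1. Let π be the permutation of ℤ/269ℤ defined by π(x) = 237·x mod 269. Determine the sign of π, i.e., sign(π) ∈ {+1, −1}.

-1

Start at x=155: 155 → 151 → 10 → 218 → 18 → 231 → 140 → … (one orbit).
Cycle type of π: 268 + 1; total 2 cycles.
269 − 2 = 267 transpositions; sign(π) = (−1)^267 = -1.
Check: (237/269) = -1 by Zolotarev.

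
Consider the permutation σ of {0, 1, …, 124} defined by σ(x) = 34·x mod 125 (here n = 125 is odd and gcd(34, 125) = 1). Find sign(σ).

Orbit of 31 under x↦34x: [31, 54, 86, 49, 41, 19, 21]… (length divides ord_125(34)).
Cycle type of π: 50×2 + 10×2 + 2×2 + 1; total 7 cycles.
7 cycles on 125: each ℓ→(−1)^(ℓ−1), product (−1)^118 = +1.

+1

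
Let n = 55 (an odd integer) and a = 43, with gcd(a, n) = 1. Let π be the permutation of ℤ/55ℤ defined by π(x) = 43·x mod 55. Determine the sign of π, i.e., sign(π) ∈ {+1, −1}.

+1

Orbit of 32 under x↦43x: [32, 1, 43, 34]… (length divides ord_55(43)).
Decompose π into cycles: lengths [4, 4, 4, 4, 4, 4, 4, 4, 4, 4, 4, 2, 2, 2, 2, 2, 1] (17 cycles, including the fixed point 0).
Σ(ℓ_i−1) = 55−17 = 38; sign = (−1)^38 = +1.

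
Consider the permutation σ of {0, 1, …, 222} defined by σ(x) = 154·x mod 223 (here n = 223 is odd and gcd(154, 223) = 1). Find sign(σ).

-1

Trace 65: π^k(65) = [65, 198, 164, 57, 81, 209, 74] for k=0..6.
π_154 has 2 disjoint cycles with lengths [222, 1] on {0,…,222}.
2 cycles on 223: each ℓ→(−1)^(ℓ−1), product (−1)^221 = -1.
Zolotarev: (154|223) = -1, matching the cycle-count sign.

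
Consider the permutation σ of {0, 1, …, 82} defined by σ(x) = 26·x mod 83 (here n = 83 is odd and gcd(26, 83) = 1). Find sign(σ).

Trace 21: π^k(21) = [21, 48, 3, 78, 36, 23, 17] for k=0..6.
The orbit structure of x ↦ 26x mod 83: 3 orbits of sizes [41, 41, 1].
sign(π) = (−1)^{n − #cycles} = (−1)^{83−3} = (−1)^80 = +1.
Check: (26/83) = +1 by Zolotarev.

+1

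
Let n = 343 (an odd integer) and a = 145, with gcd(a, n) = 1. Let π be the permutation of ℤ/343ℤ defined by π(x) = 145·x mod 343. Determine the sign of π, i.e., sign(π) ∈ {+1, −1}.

-1

Trace 167: π^k(167) = [167, 205, 227, 330, 173, 46, 153] for k=0..6.
The orbit structure of x ↦ 145x mod 343: 4 orbits of sizes [294, 42, 6, 1].
With 4 cycles on 343 points, sign = (−1)^{343−4} = -1.
Check: (145/343) = -1 by Zolotarev.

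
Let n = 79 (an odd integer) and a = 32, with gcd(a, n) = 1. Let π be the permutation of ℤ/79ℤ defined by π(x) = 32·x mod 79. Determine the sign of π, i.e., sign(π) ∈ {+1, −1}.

+1

Orbit of 51 under x↦32x: [51, 52, 5, 2, 64, 73, 45]… (length divides ord_79(32)).
The orbit structure of x ↦ 32x mod 79: 3 orbits of sizes [39, 39, 1].
n − c = 79 − 3 = 76; sign = (−1)^76 = +1.
Via Zolotarev, sign(π_{32}) = (32|79) = +1.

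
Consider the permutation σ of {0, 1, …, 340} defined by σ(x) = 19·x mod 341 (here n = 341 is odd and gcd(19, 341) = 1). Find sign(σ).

-1

Trace 202: π^k(202) = [202, 87, 289, 35, 324, 18, 1] for k=0..6.
14 cycles of lengths [30, 30, 30, 30, 30, 30, 30, 30, 30, 30, 15, 15, 10, 1].
n − c = 341 − 14 = 327; sign = (−1)^327 = -1.
Zolotarev: (19|341) = -1, matching the cycle-count sign.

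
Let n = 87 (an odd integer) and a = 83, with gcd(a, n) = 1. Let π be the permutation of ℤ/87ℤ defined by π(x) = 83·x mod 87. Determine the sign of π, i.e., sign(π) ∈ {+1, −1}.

-1

Trace 25: π^k(25) = [25, 74, 52, 53, 49, 65, 1] for k=0..6.
10 cycles of lengths [14, 14, 14, 14, 7, 7, 7, 7, 2, 1].
n − c = 87 − 10 = 77; sign = (−1)^77 = -1.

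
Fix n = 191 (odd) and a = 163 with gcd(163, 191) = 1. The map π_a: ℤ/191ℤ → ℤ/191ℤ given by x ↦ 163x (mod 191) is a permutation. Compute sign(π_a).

+1

Orbit of 69 under x↦163x: [69, 169, 43, 133, 96, 177, 10]… (length divides ord_191(163)).
3 cycles of lengths [95, 95, 1].
Σ(ℓ_i−1) = 191−3 = 188; sign = (−1)^188 = +1.
Zolotarev: (163|191) = +1, matching the cycle-count sign.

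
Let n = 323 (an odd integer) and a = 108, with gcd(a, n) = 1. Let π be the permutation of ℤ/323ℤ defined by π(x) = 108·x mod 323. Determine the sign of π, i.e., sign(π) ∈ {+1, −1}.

Trace 87: π^k(87) = [87, 29, 225, 75, 25, 116, 254] for k=0..6.
5 cycles of lengths [144, 144, 18, 16, 1].
sign(π) = (−1)^{n − #cycles} = (−1)^{323−5} = (−1)^318 = +1.
Zolotarev: (108|323) = +1, matching the cycle-count sign.

+1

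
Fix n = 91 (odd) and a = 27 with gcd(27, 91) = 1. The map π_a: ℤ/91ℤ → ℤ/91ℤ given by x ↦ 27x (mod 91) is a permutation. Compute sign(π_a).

Orbit of 1 under x↦27x: [1, 27]… (length divides ord_91(27)).
π_27 has 52 disjoint cycles with lengths [2, 2, 2, 2, 2, 2, 2, 2, 2, 2, 2, 2, 2, 2, 2, 2, 2, 2, 2, 2, 2, 2, 2, 2, 2, 2, 2, 2, 2, 2, 2, 2, 2, 2, 2, 2, 2, 2, 2, 1, 1, 1, 1, 1, 1, 1, 1, 1, 1, 1, 1, 1] on {0,…,90}.
With 52 cycles on 91 points, sign = (−1)^{91−52} = -1.
Check: (27/91) = -1 by Zolotarev.

-1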